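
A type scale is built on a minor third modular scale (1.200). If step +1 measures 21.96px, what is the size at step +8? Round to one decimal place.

21.96 × 1.200⁷ = 21.96 × 3.58318 ≈ 78.687

78.7px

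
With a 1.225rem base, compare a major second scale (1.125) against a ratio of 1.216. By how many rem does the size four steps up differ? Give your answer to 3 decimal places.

Major second: 1.225 × 1.125⁴ = 1.96221rem
At 1.216: 1.225 × 1.216⁴ = 2.67837rem
Difference: 2.67837 − 1.96221 = 0.71616rem

0.716rem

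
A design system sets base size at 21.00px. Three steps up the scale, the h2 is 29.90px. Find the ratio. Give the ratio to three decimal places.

1.125

The ratio satisfies 21.00 × r³ = 29.90, so r = (29.90 / 21.00)^(1/3).
r = 1.4238^(1/3) ≈ 1.1250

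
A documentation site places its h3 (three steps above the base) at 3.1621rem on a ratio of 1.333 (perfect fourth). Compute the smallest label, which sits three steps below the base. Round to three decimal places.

0.564rem

The gap is -3 − (3) = -6 steps, so the factor is 1.333^-6.
3.1621 ÷ 1.333⁶ = 3.1621 ÷ 5.61023 ≈ 0.564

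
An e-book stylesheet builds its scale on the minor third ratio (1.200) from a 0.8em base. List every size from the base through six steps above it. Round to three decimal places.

Step 0: 0.8em
Step 1: 0.8 × 1.200 = 0.960
Step 2: 0.8 × 1.200² = 1.152
Step 3: 0.8 × 1.200³ = 1.382
Step 4: 0.8 × 1.200⁴ = 1.659
Step 5: 0.8 × 1.200⁵ = 1.991
Step 6: 0.8 × 1.200⁶ = 2.389

0.800em, 0.960em, 1.152em, 1.382em, 1.659em, 1.991em, 2.389em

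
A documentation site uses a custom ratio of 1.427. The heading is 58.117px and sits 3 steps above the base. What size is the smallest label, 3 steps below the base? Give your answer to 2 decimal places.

6.88px

58.117 ÷ 1.427⁶ = 58.117 ÷ 8.44391 ≈ 6.883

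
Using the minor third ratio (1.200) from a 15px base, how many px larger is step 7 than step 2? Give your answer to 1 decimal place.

Step 2: 15.0 × 1.200² = 21.600px
Step 7: 15.0 × 1.200⁷ = 53.748px
Difference: 53.748 − 21.600 = 32.148px

32.1px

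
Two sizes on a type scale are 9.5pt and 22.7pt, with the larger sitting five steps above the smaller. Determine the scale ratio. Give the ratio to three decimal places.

1.190

The ratio satisfies 9.5 × r⁵ = 22.7, so r = (22.7 / 9.5)^(1/5).
r = 2.3895^(1/5) ≈ 1.1903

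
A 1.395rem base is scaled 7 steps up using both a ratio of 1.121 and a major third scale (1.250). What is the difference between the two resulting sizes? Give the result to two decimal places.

At 1.121: 1.395 × 1.121⁷ = 3.1032rem
Major third: 1.395 × 1.250⁷ = 6.6519rem
Difference: 6.6519 − 3.1032 = 3.5487rem

3.55rem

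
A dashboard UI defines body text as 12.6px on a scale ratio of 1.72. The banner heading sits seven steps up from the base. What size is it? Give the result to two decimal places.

A modular type scale is a geometric sequence: sizeₙ = base × rⁿ.
12.6 × 1.72⁷ = 12.6 × 44.53476 ≈ 561.14

561.14px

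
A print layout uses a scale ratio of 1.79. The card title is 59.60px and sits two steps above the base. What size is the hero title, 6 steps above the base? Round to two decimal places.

611.87px

Moving from step +2 to step +6 is 4 steps up, so multiply by r⁴.
59.60 × 1.79⁴ = 59.60 × 10.26626 ≈ 611.869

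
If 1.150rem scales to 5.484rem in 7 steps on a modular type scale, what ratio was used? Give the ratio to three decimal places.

r⁷ = 5.484 / 1.150, so r = (5.484/1.150)^(1/7).
r = 4.7687^(1/7) ≈ 1.2500

1.250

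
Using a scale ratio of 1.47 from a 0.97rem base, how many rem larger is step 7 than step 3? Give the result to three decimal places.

Step 3: 0.97 × 1.47³ = 3.08123rem
Step 7: 0.97 × 1.47⁷ = 14.38776rem
Difference: 14.38776 − 3.08123 = 11.30653rem

11.307rem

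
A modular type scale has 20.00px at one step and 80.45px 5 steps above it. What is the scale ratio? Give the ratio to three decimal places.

r⁵ = 80.45 / 20.00, so r = (80.45/20.00)^(1/5).
r = 4.0225^(1/5) ≈ 1.3210

1.321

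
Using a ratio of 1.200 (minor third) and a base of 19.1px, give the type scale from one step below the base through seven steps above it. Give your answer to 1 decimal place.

Step -1: 19.1 ÷ 1.200 = 15.9
Step 0: 19.1px
Step 1: 19.1 × 1.200 = 22.9
Step 2: 19.1 × 1.200² = 27.5
Step 3: 19.1 × 1.200³ = 33.0
Step 4: 19.1 × 1.200⁴ = 39.6
Step 5: 19.1 × 1.200⁵ = 47.5
Step 6: 19.1 × 1.200⁶ = 57.0
Step 7: 19.1 × 1.200⁷ = 68.4

15.9px, 19.1px, 22.9px, 27.5px, 33.0px, 39.6px, 47.5px, 57.0px, 68.4px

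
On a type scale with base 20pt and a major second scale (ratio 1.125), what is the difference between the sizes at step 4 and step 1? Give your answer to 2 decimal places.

Step 1: 20.0 × 1.125 = 22.5000pt
Step 4: 20.0 × 1.125⁴ = 32.0361pt
Difference: 32.0361 − 22.5000 = 9.5361pt

9.54pt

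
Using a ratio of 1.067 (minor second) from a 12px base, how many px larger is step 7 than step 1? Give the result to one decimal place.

Step 1: 12.0 × 1.067 = 12.804px
Step 7: 12.0 × 1.067⁷ = 18.894px
Difference: 18.894 − 12.804 = 6.090px

6.1px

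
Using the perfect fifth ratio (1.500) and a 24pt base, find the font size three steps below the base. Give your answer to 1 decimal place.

7.1pt

Each step on a modular scale multiplies by the ratio, so the size n steps from the base is base × ratioⁿ.
24.0 ÷ 1.500³ = 24.0 ÷ 3.37500 ≈ 7.11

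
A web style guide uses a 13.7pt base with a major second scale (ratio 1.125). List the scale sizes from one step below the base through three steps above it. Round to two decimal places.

Step -1: 13.7 ÷ 1.125 = 12.18
Step 0: 13.7pt
Step 1: 13.7 × 1.125 = 15.41
Step 2: 13.7 × 1.125² = 17.34
Step 3: 13.7 × 1.125³ = 19.51

12.18pt, 13.70pt, 15.41pt, 17.34pt, 19.51pt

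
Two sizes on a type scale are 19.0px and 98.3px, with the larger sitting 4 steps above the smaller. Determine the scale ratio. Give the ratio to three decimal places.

The ratio satisfies 19.0 × r⁴ = 98.3, so r = (98.3 / 19.0)^(1/4).
r = 5.1737^(1/4) ≈ 1.5082

1.508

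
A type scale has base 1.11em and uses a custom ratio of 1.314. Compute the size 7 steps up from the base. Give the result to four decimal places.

7.5074em

1.11 × 1.314⁷ = 1.11 × 6.76344 ≈ 7.5074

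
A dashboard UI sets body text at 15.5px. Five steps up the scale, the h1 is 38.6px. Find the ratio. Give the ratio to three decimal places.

r⁵ = 38.6 / 15.5, so r = (38.6/15.5)^(1/5).
r = 2.4903^(1/5) ≈ 1.2002

1.200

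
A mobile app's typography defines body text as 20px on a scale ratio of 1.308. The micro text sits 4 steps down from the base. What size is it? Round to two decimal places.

20.0 ÷ 1.308⁴ = 20.0 ÷ 2.92706 ≈ 6.83

6.83px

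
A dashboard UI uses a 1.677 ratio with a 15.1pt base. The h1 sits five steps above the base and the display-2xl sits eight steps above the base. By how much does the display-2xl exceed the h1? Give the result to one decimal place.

Step 5: 15.1 × 1.677⁵ = 200.282pt
Step 8: 15.1 × 1.677⁸ = 944.586pt
Difference: 944.586 − 200.282 = 744.304pt

744.3pt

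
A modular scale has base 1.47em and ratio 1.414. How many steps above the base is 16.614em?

7

1.414ⁿ = 16.614 / 1.47 = 11.3020
n = ln(11.3020) / ln(1.414) = 2.4250 / 0.3464 ≈ 7.00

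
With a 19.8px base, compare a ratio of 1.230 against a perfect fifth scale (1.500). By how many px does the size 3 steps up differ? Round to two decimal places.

29.98px

At 1.230: 19.8 × 1.230³ = 36.8452px
Perfect fifth: 19.8 × 1.500³ = 66.8250px
Difference: 66.8250 − 36.8452 = 29.9798px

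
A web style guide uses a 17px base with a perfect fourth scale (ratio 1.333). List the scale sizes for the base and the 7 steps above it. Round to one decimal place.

Step 0: 17px
Step 1: 17.0 × 1.333 = 22.7
Step 2: 17.0 × 1.333² = 30.2
Step 3: 17.0 × 1.333³ = 40.3
Step 4: 17.0 × 1.333⁴ = 53.7
Step 5: 17.0 × 1.333⁵ = 71.5
Step 6: 17.0 × 1.333⁶ = 95.4
Step 7: 17.0 × 1.333⁷ = 127.1

17.0px, 22.7px, 30.2px, 40.3px, 53.7px, 71.5px, 95.4px, 127.1px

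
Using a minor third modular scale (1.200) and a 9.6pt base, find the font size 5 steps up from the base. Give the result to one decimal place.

Each step on a modular scale multiplies by the ratio, so the size n steps from the base is base × ratioⁿ.
9.6 × 1.200⁵ = 9.6 × 2.48832 ≈ 23.89

23.9pt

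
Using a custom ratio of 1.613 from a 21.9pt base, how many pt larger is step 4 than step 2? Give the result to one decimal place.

91.3pt

Step 2: 21.9 × 1.613² = 56.979pt
Step 4: 21.9 × 1.613⁴ = 148.246pt
Difference: 148.246 − 56.979 = 91.267pt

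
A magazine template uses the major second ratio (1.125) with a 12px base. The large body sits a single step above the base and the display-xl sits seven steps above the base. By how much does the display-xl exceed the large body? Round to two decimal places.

Step 1: 12.0 × 1.125 = 13.5000px
Step 7: 12.0 × 1.125⁷ = 27.3684px
Difference: 27.3684 − 13.5000 = 13.8684px

13.87px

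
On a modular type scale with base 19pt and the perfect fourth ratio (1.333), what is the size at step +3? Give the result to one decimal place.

45.0pt

A modular type scale is a geometric sequence: sizeₙ = base × rⁿ.
19.0 × 1.333³ = 19.0 × 2.36859 ≈ 45.00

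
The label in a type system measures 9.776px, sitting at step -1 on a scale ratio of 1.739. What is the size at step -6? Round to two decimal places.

9.776 ÷ 1.739⁵ = 9.776 ÷ 15.90369 ≈ 0.615

0.61px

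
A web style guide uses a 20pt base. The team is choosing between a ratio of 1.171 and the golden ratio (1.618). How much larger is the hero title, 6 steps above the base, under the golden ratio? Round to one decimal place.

At 1.171: 20.0 × 1.171⁶ = 51.567pt
Golden ratio: 20.0 × 1.618⁶ = 358.840pt
Difference: 358.840 − 51.567 = 307.273pt

307.3pt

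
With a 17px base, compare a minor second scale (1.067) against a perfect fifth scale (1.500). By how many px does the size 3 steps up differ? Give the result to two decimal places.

Minor second: 17.0 × 1.067³ = 20.6511px
Perfect fifth: 17.0 × 1.500³ = 57.3750px
Difference: 57.3750 − 20.6511 = 36.7239px

36.72px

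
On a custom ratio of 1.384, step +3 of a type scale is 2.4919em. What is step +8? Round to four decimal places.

2.4919 × 1.384⁵ = 2.4919 × 5.07786 ≈ 12.6535

12.6535em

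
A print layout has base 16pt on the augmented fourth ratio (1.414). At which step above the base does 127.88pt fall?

1.414ⁿ = 127.88 / 16 = 7.9925
n = ln(7.9925) / ln(1.414) = 2.0785 / 0.3464 ≈ 6.00

6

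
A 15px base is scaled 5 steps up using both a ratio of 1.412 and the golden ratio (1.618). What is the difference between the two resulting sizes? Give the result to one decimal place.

At 1.412: 15.0 × 1.412⁵ = 84.191px
Golden ratio: 15.0 × 1.618⁵ = 166.335px
Difference: 166.335 − 84.191 = 82.144px

82.1px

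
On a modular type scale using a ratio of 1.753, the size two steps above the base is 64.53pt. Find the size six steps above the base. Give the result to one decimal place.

609.4pt

Moving from step +2 to step +6 is 4 steps up, so multiply by r⁴.
64.53 × 1.753⁴ = 64.53 × 9.44338 ≈ 609.382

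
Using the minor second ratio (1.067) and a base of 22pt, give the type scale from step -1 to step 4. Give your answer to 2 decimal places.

20.62pt, 22.00pt, 23.47pt, 25.05pt, 26.72pt, 28.52pt

Step -1: 22.0 ÷ 1.067 = 20.62
Step 0: 22pt
Step 1: 22.0 × 1.067 = 23.47
Step 2: 22.0 × 1.067² = 25.05
Step 3: 22.0 × 1.067³ = 26.72
Step 4: 22.0 × 1.067⁴ = 28.52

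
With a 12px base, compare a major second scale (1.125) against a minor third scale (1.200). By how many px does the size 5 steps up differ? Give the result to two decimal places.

8.24px

Major second: 12.0 × 1.125⁵ = 21.6244px
Minor third: 12.0 × 1.200⁵ = 29.8598px
Difference: 29.8598 − 21.6244 = 8.2354px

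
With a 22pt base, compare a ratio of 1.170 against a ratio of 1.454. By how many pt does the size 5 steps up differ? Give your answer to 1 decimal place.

At 1.170: 22.0 × 1.170⁵ = 48.234pt
At 1.454: 22.0 × 1.454⁵ = 142.970pt
Difference: 142.970 − 48.234 = 94.736pt

94.7pt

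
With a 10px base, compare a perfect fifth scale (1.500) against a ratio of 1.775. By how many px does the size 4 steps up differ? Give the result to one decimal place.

Perfect fifth: 10.0 × 1.500⁴ = 50.625px
At 1.775: 10.0 × 1.775⁴ = 99.264px
Difference: 99.264 − 50.625 = 48.639px

48.6px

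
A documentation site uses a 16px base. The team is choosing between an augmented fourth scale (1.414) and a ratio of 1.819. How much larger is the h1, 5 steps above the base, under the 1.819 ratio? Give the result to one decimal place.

Augmented fourth: 16.0 × 1.414⁵ = 90.441px
At 1.819: 16.0 × 1.819⁵ = 318.628px
Difference: 318.628 − 90.441 = 228.187px

228.2px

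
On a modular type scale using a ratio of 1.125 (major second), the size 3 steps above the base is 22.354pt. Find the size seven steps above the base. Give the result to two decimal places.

35.81pt

Moving from step +3 to step +7 is 4 steps up, so multiply by r⁴.
22.354 × 1.125⁴ = 22.354 × 1.60181 ≈ 35.807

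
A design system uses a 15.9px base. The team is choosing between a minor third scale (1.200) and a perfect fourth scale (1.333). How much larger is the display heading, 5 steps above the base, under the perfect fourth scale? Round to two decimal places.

Minor third: 15.9 × 1.200⁵ = 39.5643px
Perfect fourth: 15.9 × 1.333⁵ = 66.9188px
Difference: 66.9188 − 39.5643 = 27.3545px

27.35px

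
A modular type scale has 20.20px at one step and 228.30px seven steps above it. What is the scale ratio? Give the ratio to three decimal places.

1.414

r⁷ = 228.30 / 20.20, so r = (228.30/20.20)^(1/7).
r = 11.3020^(1/7) ≈ 1.4140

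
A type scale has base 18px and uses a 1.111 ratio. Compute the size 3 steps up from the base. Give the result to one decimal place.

24.7px

18.0 × 1.111³ = 18.0 × 1.37133 ≈ 24.68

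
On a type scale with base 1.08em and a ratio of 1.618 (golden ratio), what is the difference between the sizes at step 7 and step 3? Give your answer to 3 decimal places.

26.778em

Step 3: 1.08 × 1.618³ = 4.57467em
Step 7: 1.08 × 1.618⁷ = 31.35259em
Difference: 31.35259 − 4.57467 = 26.77792em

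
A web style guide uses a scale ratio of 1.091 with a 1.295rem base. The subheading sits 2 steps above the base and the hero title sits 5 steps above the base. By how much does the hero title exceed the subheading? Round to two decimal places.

0.46rem

Step 2: 1.295 × 1.091² = 1.5414rem
Step 5: 1.295 × 1.091⁵ = 2.0017rem
Difference: 2.0017 − 1.5414 = 0.4603rem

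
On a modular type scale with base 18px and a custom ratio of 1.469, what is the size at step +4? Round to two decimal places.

83.82px

A modular type scale is a geometric sequence: sizeₙ = base × rⁿ.
18.0 × 1.469⁴ = 18.0 × 4.65680 ≈ 83.82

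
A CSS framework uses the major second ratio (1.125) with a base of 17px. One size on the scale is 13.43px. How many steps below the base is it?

1.125ⁿ = 17 / 13.43 = 1.2658
n = ln(1.2658) / ln(1.125) = 0.2357 / 0.1178 ≈ 2.00

2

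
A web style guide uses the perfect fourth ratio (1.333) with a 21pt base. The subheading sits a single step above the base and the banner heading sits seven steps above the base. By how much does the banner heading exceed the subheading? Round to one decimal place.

129.1pt

Step 1: 21.0 × 1.333 = 27.993pt
Step 7: 21.0 × 1.333⁷ = 157.047pt
Difference: 157.047 − 27.993 = 129.054pt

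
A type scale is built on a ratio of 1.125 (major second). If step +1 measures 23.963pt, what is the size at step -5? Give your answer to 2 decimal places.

11.82pt

23.963 ÷ 1.125⁶ = 23.963 ÷ 2.02729 ≈ 11.820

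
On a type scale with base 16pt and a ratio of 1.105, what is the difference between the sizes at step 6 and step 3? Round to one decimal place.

7.5pt

Step 3: 16.0 × 1.105³ = 21.588pt
Step 6: 16.0 × 1.105⁶ = 29.127pt
Difference: 29.127 − 21.588 = 7.539pt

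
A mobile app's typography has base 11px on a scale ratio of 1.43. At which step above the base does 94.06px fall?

6

1.43ⁿ = 94.06 / 11 = 8.5509
n = ln(8.5509) / ln(1.43) = 2.1460 / 0.3577 ≈ 6.00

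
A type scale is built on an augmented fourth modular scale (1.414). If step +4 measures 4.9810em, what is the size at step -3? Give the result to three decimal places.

0.441em

Moving from step +4 to step -3 is 7 steps down, so divide by r⁷.
4.9810 ÷ 1.414⁷ = 4.9810 ÷ 11.30175 ≈ 0.441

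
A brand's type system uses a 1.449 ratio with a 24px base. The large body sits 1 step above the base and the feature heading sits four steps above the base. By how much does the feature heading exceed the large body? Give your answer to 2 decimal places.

Step 1: 24.0 × 1.449 = 34.7760px
Step 4: 24.0 × 1.449⁴ = 105.7998px
Difference: 105.7998 − 34.7760 = 71.0238px

71.02px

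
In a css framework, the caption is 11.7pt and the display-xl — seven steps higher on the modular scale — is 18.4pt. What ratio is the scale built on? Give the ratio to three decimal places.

1.067

The ratio satisfies 11.7 × r⁷ = 18.4, so r = (18.4 / 11.7)^(1/7).
r = 1.5726^(1/7) ≈ 1.0668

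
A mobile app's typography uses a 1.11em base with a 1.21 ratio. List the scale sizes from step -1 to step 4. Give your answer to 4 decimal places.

0.9174em, 1.1100em, 1.3431em, 1.6252em, 1.9664em, 2.3794em

Step -1: 1.11 ÷ 1.21 = 0.9174
Step 0: 1.11em
Step 1: 1.11 × 1.21 = 1.3431
Step 2: 1.11 × 1.21² = 1.6252
Step 3: 1.11 × 1.21³ = 1.9664
Step 4: 1.11 × 1.21⁴ = 2.3794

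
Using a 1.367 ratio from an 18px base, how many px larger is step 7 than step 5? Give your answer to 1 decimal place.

Step 5: 18.0 × 1.367⁵ = 85.924px
Step 7: 18.0 × 1.367⁷ = 160.565px
Difference: 160.565 − 85.924 = 74.641px

74.6px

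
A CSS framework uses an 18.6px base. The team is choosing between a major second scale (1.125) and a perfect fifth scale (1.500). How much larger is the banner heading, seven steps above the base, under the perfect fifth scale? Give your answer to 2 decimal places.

Major second: 18.6 × 1.125⁷ = 42.4210px
Perfect fifth: 18.6 × 1.500⁷ = 317.7984px
Difference: 317.7984 − 42.4210 = 275.3774px

275.38px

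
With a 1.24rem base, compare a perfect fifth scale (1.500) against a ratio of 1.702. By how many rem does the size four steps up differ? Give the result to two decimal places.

4.13rem

Perfect fifth: 1.24 × 1.500⁴ = 6.2775rem
At 1.702: 1.24 × 1.702⁴ = 10.4054rem
Difference: 10.4054 − 6.2775 = 4.1279rem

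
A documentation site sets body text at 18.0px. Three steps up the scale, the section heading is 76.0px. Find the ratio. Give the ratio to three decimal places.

1.616

The ratio satisfies 18.0 × r³ = 76.0, so r = (76.0 / 18.0)^(1/3).
r = 4.2222^(1/3) ≈ 1.6163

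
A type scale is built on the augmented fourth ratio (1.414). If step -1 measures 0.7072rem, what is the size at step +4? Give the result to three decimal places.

0.7072 × 1.414⁵ = 0.7072 × 5.65258 ≈ 3.998

3.998rem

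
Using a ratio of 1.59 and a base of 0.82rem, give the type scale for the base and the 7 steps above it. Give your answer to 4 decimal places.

Step 0: 0.82rem
Step 1: 0.82 × 1.59 = 1.3038
Step 2: 0.82 × 1.59² = 2.0730
Step 3: 0.82 × 1.59³ = 3.2961
Step 4: 0.82 × 1.59⁴ = 5.2409
Step 5: 0.82 × 1.59⁵ = 8.3330
Step 6: 0.82 × 1.59⁶ = 13.2494
Step 7: 0.82 × 1.59⁷ = 21.0666

0.8200rem, 1.3038rem, 2.0730rem, 3.2961rem, 5.2409rem, 8.3330rem, 13.2494rem, 21.0666rem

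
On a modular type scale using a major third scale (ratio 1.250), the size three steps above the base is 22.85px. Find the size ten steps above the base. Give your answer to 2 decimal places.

108.96px

The gap is 10 − (3) = 7 steps, so the factor is 1.250^7.
22.85 × 1.250⁷ = 22.85 × 4.76837 ≈ 108.957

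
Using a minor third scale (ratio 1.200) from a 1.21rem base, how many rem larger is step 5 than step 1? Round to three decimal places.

Step 1: 1.21 × 1.200 = 1.45200rem
Step 5: 1.21 × 1.200⁵ = 3.01087rem
Difference: 3.01087 − 1.45200 = 1.55887rem

1.559rem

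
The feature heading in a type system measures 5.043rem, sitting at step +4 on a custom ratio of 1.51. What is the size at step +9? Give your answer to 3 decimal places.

Moving from step +4 to step +9 is 5 steps up, so multiply by r⁵.
5.043 × 1.51⁵ = 5.043 × 7.85027 ≈ 39.589

39.589rem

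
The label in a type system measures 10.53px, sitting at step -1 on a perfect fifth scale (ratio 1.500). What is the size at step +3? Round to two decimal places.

53.31px

10.53 × 1.500⁴ = 10.53 × 5.06250 ≈ 53.308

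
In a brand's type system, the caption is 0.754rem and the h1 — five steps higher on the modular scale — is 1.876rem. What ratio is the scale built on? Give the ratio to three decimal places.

1.200

r⁵ = 1.876 / 0.754, so r = (1.876/0.754)^(1/5).
r = 2.4881^(1/5) ≈ 1.2000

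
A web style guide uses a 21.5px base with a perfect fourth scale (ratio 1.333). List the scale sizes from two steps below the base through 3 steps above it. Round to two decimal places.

12.10px, 16.13px, 21.50px, 28.66px, 38.20px, 50.92px

Step -2: 21.5 ÷ 1.333² = 12.10
Step -1: 21.5 ÷ 1.333 = 16.13
Step 0: 21.5px
Step 1: 21.5 × 1.333 = 28.66
Step 2: 21.5 × 1.333² = 38.20
Step 3: 21.5 × 1.333³ = 50.92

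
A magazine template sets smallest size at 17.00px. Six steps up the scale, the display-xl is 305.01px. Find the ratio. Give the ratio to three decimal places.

1.618

r⁶ = 305.01 / 17.00, so r = (305.01/17.00)^(1/6).
r = 17.9418^(1/6) ≈ 1.6180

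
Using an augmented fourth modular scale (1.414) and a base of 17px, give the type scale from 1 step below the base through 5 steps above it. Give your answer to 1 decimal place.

Step -1: 17.0 ÷ 1.414 = 12.0
Step 0: 17px
Step 1: 17.0 × 1.414 = 24.0
Step 2: 17.0 × 1.414² = 34.0
Step 3: 17.0 × 1.414³ = 48.1
Step 4: 17.0 × 1.414⁴ = 68.0
Step 5: 17.0 × 1.414⁵ = 96.1

12.0px, 17.0px, 24.0px, 34.0px, 48.1px, 68.0px, 96.1px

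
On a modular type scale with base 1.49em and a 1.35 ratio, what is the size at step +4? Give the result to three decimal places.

Every step multiplies by the scale ratio.
1.49 × 1.35⁴ = 1.49 × 3.32151 ≈ 4.949

4.949em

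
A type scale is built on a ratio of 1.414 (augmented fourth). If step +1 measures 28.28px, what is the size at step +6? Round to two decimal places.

159.86px

28.28 × 1.414⁵ = 28.28 × 5.65258 ≈ 159.855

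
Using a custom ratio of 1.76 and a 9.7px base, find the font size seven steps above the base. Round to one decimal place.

507.4px

9.7 × 1.76⁷ = 9.7 × 52.31048 ≈ 507.41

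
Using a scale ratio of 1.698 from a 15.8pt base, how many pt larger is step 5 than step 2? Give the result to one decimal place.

Step 2: 15.8 × 1.698² = 45.555pt
Step 5: 15.8 × 1.698⁵ = 223.021pt
Difference: 223.021 − 45.555 = 177.466pt

177.5pt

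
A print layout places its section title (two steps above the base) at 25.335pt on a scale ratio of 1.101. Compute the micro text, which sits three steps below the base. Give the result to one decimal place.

15.7pt

Moving from step +2 to step -3 is 5 steps down, so divide by r⁵.
25.335 ÷ 1.101⁵ = 25.335 ÷ 1.61784 ≈ 15.660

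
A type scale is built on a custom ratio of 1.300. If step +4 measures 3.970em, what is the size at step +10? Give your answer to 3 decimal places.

The gap is 10 − (4) = 6 steps, so the factor is 1.300^6.
3.970 × 1.300⁶ = 3.970 × 4.82681 ≈ 19.162

19.162em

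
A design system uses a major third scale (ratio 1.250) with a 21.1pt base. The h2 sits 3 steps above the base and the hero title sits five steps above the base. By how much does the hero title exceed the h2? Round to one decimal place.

Step 3: 21.1 × 1.250³ = 41.211pt
Step 5: 21.1 × 1.250⁵ = 64.392pt
Difference: 64.392 − 41.211 = 23.181pt

23.2pt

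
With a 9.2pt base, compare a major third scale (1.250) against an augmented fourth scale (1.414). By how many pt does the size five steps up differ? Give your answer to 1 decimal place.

23.9pt

Major third: 9.2 × 1.250⁵ = 28.076pt
Augmented fourth: 9.2 × 1.414⁵ = 52.004pt
Difference: 52.004 − 28.076 = 23.928pt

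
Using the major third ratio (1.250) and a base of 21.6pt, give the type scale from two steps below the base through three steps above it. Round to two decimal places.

13.82pt, 17.28pt, 21.60pt, 27.00pt, 33.75pt, 42.19pt

Step -2: 21.6 ÷ 1.250² = 13.82
Step -1: 21.6 ÷ 1.250 = 17.28
Step 0: 21.6pt
Step 1: 21.6 × 1.250 = 27.00
Step 2: 21.6 × 1.250² = 33.75
Step 3: 21.6 × 1.250³ = 42.19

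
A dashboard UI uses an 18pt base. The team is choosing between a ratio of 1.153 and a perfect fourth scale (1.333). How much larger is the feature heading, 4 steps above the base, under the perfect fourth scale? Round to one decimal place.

At 1.153: 18.0 × 1.153⁴ = 31.812pt
Perfect fourth: 18.0 × 1.333⁴ = 56.832pt
Difference: 56.832 − 31.812 = 25.020pt

25.0pt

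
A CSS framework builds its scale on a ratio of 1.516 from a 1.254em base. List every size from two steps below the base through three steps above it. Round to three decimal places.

0.546em, 0.827em, 1.254em, 1.901em, 2.882em, 4.369em

Step -2: 1.254 ÷ 1.516² = 0.546
Step -1: 1.254 ÷ 1.516 = 0.827
Step 0: 1.254em
Step 1: 1.254 × 1.516 = 1.901
Step 2: 1.254 × 1.516² = 2.882
Step 3: 1.254 × 1.516³ = 4.369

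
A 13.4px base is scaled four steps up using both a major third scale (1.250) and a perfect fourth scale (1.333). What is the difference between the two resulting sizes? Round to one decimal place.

Major third: 13.4 × 1.250⁴ = 32.715px
Perfect fourth: 13.4 × 1.333⁴ = 42.308px
Difference: 42.308 − 32.715 = 9.593px

9.6px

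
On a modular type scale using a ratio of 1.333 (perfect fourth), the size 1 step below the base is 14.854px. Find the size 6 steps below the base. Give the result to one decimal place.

3.5px

Moving from step -1 to step -6 is 5 steps down, so divide by r⁵.
14.854 ÷ 1.333⁵ = 14.854 ÷ 4.20873 ≈ 3.529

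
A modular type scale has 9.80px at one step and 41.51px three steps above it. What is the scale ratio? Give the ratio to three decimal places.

The ratio satisfies 9.80 × r³ = 41.51, so r = (41.51 / 9.80)^(1/3).
r = 4.2357^(1/3) ≈ 1.6180

1.618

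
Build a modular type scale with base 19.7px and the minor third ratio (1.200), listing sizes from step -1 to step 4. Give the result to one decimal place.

16.4px, 19.7px, 23.6px, 28.4px, 34.0px, 40.8px

Step -1: 19.7 ÷ 1.200 = 16.4
Step 0: 19.7px
Step 1: 19.7 × 1.200 = 23.6
Step 2: 19.7 × 1.200² = 28.4
Step 3: 19.7 × 1.200³ = 34.0
Step 4: 19.7 × 1.200⁴ = 40.8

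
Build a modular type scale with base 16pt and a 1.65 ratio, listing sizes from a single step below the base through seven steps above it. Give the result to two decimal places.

Step -1: 16.0 ÷ 1.65 = 9.70
Step 0: 16pt
Step 1: 16.0 × 1.65 = 26.40
Step 2: 16.0 × 1.65² = 43.56
Step 3: 16.0 × 1.65³ = 71.87
Step 4: 16.0 × 1.65⁴ = 118.59
Step 5: 16.0 × 1.65⁵ = 195.68
Step 6: 16.0 × 1.65⁶ = 322.87
Step 7: 16.0 × 1.65⁷ = 532.73

9.70pt, 16.00pt, 26.40pt, 43.56pt, 71.87pt, 118.59pt, 195.68pt, 322.87pt, 532.73pt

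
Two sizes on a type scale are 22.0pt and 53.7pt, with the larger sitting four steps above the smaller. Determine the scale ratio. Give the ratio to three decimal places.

The ratio satisfies 22.0 × r⁴ = 53.7, so r = (53.7 / 22.0)^(1/4).
r = 2.4409^(1/4) ≈ 1.2499

1.250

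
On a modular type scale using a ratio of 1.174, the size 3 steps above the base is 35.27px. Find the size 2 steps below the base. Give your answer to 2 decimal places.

15.81px

The gap is -2 − (3) = -5 steps, so the factor is 1.174^-5.
35.27 ÷ 1.174⁵ = 35.27 ÷ 2.23018 ≈ 15.815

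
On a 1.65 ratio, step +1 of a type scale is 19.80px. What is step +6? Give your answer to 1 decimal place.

19.80 × 1.65⁵ = 19.80 × 12.22981 ≈ 242.150

242.2px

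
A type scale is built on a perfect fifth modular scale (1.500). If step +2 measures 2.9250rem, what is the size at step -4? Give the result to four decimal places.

0.2568rem

2.9250 ÷ 1.500⁶ = 2.9250 ÷ 11.39062 ≈ 0.2568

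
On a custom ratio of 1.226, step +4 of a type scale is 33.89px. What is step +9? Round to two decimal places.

Moving from step +4 to step +9 is 5 steps up, so multiply by r⁵.
33.89 × 1.226⁵ = 33.89 × 2.76983 ≈ 93.869

93.87px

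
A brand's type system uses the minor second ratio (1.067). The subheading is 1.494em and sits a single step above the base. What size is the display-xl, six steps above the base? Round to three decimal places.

2.066em

1.494 × 1.067⁵ = 1.494 × 1.38300 ≈ 2.066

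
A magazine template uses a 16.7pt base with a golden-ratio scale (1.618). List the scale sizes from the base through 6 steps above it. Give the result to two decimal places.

Step 0: 16.7pt
Step 1: 16.7 × 1.618 = 27.02
Step 2: 16.7 × 1.618² = 43.72
Step 3: 16.7 × 1.618³ = 70.74
Step 4: 16.7 × 1.618⁴ = 114.45
Step 5: 16.7 × 1.618⁵ = 185.19
Step 6: 16.7 × 1.618⁶ = 299.63

16.70pt, 27.02pt, 43.72pt, 70.74pt, 114.45pt, 185.19pt, 299.63pt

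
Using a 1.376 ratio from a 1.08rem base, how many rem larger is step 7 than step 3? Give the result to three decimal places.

Step 3: 1.08 × 1.376³ = 2.81371rem
Step 7: 1.08 × 1.376⁷ = 10.08679rem
Difference: 10.08679 − 2.81371 = 7.27308rem

7.273rem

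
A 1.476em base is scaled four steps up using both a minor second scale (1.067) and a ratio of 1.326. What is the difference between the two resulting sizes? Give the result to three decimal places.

Minor second: 1.476 × 1.067⁴ = 1.91313em
At 1.326: 1.476 × 1.326⁴ = 4.56310em
Difference: 4.56310 − 1.91313 = 2.64997em

2.650em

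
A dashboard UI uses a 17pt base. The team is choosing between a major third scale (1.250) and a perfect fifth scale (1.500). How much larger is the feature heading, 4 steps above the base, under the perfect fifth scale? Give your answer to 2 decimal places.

44.56pt

Major third: 17.0 × 1.250⁴ = 41.5039pt
Perfect fifth: 17.0 × 1.500⁴ = 86.0625pt
Difference: 86.0625 − 41.5039 = 44.5586pt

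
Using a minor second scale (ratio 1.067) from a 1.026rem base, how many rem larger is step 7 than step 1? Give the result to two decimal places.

Step 1: 1.026 × 1.067 = 1.0947rem
Step 7: 1.026 × 1.067⁷ = 1.6155rem
Difference: 1.6155 − 1.0947 = 0.5208rem

0.52rem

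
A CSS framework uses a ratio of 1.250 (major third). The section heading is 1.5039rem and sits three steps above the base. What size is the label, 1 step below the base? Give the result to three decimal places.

1.5039 ÷ 1.250⁴ = 1.5039 ÷ 2.44141 ≈ 0.616

0.616rem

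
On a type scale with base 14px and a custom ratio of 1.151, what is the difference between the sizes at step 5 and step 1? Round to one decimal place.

Step 1: 14.0 × 1.151 = 16.114px
Step 5: 14.0 × 1.151⁵ = 28.282px
Difference: 28.282 − 16.114 = 12.168px

12.2px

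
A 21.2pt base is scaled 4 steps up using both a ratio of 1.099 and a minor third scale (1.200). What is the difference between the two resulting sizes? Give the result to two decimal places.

At 1.099: 21.2 × 1.099⁴ = 30.9262pt
Minor third: 21.2 × 1.200⁴ = 43.9603pt
Difference: 43.9603 − 30.9262 = 13.0341pt

13.03pt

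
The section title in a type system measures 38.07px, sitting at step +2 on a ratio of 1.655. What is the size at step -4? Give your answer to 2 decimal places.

1.85px

38.07 ÷ 1.655⁶ = 38.07 ÷ 20.54887 ≈ 1.853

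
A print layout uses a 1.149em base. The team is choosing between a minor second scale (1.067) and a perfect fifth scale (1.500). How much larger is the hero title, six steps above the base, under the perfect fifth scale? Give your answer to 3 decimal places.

Minor second: 1.149 × 1.067⁶ = 1.69553em
Perfect fifth: 1.149 × 1.500⁶ = 13.08783em
Difference: 13.08783 − 1.69553 = 11.39230em

11.392em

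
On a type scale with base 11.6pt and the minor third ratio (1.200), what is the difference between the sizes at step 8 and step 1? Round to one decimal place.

Step 1: 11.6 × 1.200 = 13.920pt
Step 8: 11.6 × 1.200⁸ = 49.878pt
Difference: 49.878 − 13.920 = 35.958pt

36.0pt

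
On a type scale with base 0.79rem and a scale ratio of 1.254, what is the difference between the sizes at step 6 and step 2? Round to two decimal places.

Step 2: 0.79 × 1.254² = 1.2423rem
Step 6: 0.79 × 1.254⁶ = 3.0719rem
Difference: 3.0719 − 1.2423 = 1.8296rem

1.83rem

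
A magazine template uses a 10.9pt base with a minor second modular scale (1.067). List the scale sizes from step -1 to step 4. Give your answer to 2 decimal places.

Step -1: 10.9 ÷ 1.067 = 10.22
Step 0: 10.9pt
Step 1: 10.9 × 1.067 = 11.63
Step 2: 10.9 × 1.067² = 12.41
Step 3: 10.9 × 1.067³ = 13.24
Step 4: 10.9 × 1.067⁴ = 14.13

10.22pt, 10.90pt, 11.63pt, 12.41pt, 13.24pt, 14.13pt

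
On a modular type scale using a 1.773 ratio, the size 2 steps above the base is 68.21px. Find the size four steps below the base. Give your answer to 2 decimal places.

The gap is -4 − (2) = -6 steps, so the factor is 1.773^-6.
68.21 ÷ 1.773⁶ = 68.21 ÷ 31.06364 ≈ 2.196

2.20px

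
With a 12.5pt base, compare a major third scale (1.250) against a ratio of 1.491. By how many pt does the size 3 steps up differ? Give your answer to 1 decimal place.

17.0pt

Major third: 12.5 × 1.250³ = 24.414pt
At 1.491: 12.5 × 1.491³ = 41.433pt
Difference: 41.433 − 24.414 = 17.019pt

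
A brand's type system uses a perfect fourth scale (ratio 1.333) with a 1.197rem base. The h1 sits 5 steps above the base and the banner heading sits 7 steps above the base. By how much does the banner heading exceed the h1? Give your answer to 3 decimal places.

3.914rem

Step 5: 1.197 × 1.333⁵ = 5.03785rem
Step 7: 1.197 × 1.333⁷ = 8.95169rem
Difference: 8.95169 − 5.03785 = 3.91384rem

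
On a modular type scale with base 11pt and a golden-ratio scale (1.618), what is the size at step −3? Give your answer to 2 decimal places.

2.60pt

Each step on a modular scale multiplies by the ratio, so the size n steps from the base is base × ratioⁿ.
11.0 ÷ 1.618³ = 11.0 ÷ 4.23580 ≈ 2.60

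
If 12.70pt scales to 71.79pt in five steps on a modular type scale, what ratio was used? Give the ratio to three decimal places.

The ratio satisfies 12.70 × r⁵ = 71.79, so r = (71.79 / 12.70)^(1/5).
r = 5.6528^(1/5) ≈ 1.4140

1.414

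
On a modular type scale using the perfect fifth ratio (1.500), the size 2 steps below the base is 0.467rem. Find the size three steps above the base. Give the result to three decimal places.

0.467 × 1.500⁵ = 0.467 × 7.59375 ≈ 3.546

3.546rem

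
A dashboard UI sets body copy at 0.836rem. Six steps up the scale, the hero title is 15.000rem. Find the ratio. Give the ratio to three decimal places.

1.618

r⁶ = 15.000 / 0.836, so r = (15.000/0.836)^(1/6).
r = 17.9426^(1/6) ≈ 1.6180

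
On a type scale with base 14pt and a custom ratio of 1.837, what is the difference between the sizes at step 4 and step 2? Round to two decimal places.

112.18pt

Step 2: 14.0 × 1.837² = 47.2440pt
Step 4: 14.0 × 1.837⁴ = 159.4280pt
Difference: 159.4280 − 47.2440 = 112.1840pt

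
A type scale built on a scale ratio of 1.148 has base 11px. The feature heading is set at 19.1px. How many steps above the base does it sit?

4

1.148ⁿ = 19.1 / 11 = 1.7364
n = ln(1.7364) / ln(1.148) = 0.5518 / 0.1380 ≈ 4.00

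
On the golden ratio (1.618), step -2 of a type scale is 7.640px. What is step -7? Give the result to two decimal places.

Moving from step -2 to step -7 is 5 steps down, so divide by r⁵.
7.640 ÷ 1.618⁵ = 7.640 ÷ 11.08901 ≈ 0.689

0.69px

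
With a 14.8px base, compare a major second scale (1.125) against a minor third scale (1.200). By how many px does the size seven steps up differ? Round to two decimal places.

Major second: 14.8 × 1.125⁷ = 33.7543px
Minor third: 14.8 × 1.200⁷ = 53.0311px
Difference: 53.0311 − 33.7543 = 19.2768px

19.28px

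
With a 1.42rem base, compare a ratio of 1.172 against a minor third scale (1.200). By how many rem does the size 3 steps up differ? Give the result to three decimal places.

0.168rem

At 1.172: 1.42 × 1.172³ = 2.28597rem
Minor third: 1.42 × 1.200³ = 2.45376rem
Difference: 2.45376 − 2.28597 = 0.16779rem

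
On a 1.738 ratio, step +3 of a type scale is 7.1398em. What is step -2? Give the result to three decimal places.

0.450em

Moving from step +3 to step -2 is 5 steps down, so divide by r⁵.
7.1398 ÷ 1.738⁵ = 7.1398 ÷ 15.85802 ≈ 0.450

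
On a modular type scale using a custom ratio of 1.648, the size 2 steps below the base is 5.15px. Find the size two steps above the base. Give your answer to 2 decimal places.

Moving from step -2 to step +2 is 4 steps up, so multiply by r⁴.
5.15 × 1.648⁴ = 5.15 × 7.37613 ≈ 37.987

37.99px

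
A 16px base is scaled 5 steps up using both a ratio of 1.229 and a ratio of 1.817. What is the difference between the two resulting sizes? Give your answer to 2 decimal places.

272.02px

At 1.229: 16.0 × 1.229⁵ = 44.8621px
At 1.817: 16.0 × 1.817⁵ = 316.8798px
Difference: 316.8798 − 44.8621 = 272.0177px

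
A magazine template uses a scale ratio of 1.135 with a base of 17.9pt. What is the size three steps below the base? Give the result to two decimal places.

12.24pt

A modular type scale is a geometric sequence: sizeₙ = base × rⁿ.
17.9 ÷ 1.135³ = 17.9 ÷ 1.46214 ≈ 12.24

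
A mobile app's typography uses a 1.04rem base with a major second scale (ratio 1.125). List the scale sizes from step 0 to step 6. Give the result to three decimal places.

1.040rem, 1.170rem, 1.316rem, 1.481rem, 1.666rem, 1.874rem, 2.108rem

Step 0: 1.04rem
Step 1: 1.04 × 1.125 = 1.170
Step 2: 1.04 × 1.125² = 1.316
Step 3: 1.04 × 1.125³ = 1.481
Step 4: 1.04 × 1.125⁴ = 1.666
Step 5: 1.04 × 1.125⁵ = 1.874
Step 6: 1.04 × 1.125⁶ = 2.108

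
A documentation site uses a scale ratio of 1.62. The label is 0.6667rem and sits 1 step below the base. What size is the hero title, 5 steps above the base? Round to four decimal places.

0.6667 × 1.62⁶ = 0.6667 × 18.07549 ≈ 12.0509

12.0509rem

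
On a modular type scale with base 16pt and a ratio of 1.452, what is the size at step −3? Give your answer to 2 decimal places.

5.23pt

A modular type scale is a geometric sequence: sizeₙ = base × rⁿ.
16.0 ÷ 1.452³ = 16.0 ÷ 3.06126 ≈ 5.23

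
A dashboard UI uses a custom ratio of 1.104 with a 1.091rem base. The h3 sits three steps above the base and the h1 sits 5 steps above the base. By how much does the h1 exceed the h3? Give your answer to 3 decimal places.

0.321rem

Step 3: 1.091 × 1.104³ = 1.46802rem
Step 5: 1.091 × 1.104⁵ = 1.78925rem
Difference: 1.78925 − 1.46802 = 0.32123rem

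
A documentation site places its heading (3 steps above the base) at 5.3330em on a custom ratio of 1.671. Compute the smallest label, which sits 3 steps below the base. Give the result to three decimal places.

0.245em

5.3330 ÷ 1.671⁶ = 5.3330 ÷ 21.77001 ≈ 0.245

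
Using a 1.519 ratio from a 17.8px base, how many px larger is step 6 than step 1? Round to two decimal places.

Step 1: 17.8 × 1.519 = 27.0382px
Step 6: 17.8 × 1.519⁶ = 218.6586px
Difference: 218.6586 − 27.0382 = 191.6204px

191.62px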